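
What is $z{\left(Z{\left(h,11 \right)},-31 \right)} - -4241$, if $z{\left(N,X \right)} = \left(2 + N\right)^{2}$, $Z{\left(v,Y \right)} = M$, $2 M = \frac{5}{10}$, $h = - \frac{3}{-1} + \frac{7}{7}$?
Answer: $\frac{67937}{16} \approx 4246.1$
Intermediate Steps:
$h = 4$ ($h = \left(-3\right) \left(-1\right) + 7 \cdot \frac{1}{7} = 3 + 1 = 4$)
$M = \frac{1}{4}$ ($M = \frac{5 \cdot \frac{1}{10}}{2} = \frac{1}{2} \cdot \frac{1}{2} = \frac{1}{4} \approx 0.25$)
$Z{\left(v,Y \right)} = \frac{1}{4}$
$z{\left(Z{\left(h,11 \right)},-31 \right)} - -4241 = \left(2 + \frac{1}{4}\right)^{2} - -4241 = \left(\frac{9}{4}\right)^{2} + 4241 = \frac{81}{16} + 4241 = \frac{67937}{16}$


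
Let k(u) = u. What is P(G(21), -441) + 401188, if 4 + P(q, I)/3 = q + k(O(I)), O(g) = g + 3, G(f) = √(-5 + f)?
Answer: 399874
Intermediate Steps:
O(g) = 3 + g
P(q, I) = -3 + 3*I + 3*q (P(q, I) = -12 + 3*(q + (3 + I)) = -12 + 3*(3 + I + q) = -12 + (9 + 3*I + 3*q) = -3 + 3*I + 3*q)
P(G(21), -441) + 401188 = (-3 + 3*(-441) + 3*√(-5 + 21)) + 401188 = (-3 - 1323 + 3*√16) + 401188 = (-3 - 1323 + 3*4) + 401188 = (-3 - 1323 + 12) + 401188 = -1314 + 401188 = 399874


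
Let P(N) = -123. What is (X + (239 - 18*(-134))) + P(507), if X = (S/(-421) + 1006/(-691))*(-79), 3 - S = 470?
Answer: 743388499/290911 ≈ 2555.4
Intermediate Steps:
S = -467 (S = 3 - 1*470 = 3 - 470 = -467)
X = 7965491/290911 (X = (-467/(-421) + 1006/(-691))*(-79) = (-467*(-1/421) + 1006*(-1/691))*(-79) = (467/421 - 1006/691)*(-79) = -100829/290911*(-79) = 7965491/290911 ≈ 27.381)
(X + (239 - 18*(-134))) + P(507) = (7965491/290911 + (239 - 18*(-134))) - 123 = (7965491/290911 + (239 + 2412)) - 123 = (7965491/290911 + 2651) - 123 = 779170552/290911 - 123 = 743388499/290911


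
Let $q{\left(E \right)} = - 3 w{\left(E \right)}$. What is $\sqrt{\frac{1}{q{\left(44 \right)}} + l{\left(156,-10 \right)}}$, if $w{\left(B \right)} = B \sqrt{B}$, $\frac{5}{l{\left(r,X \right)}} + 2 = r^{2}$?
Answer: $\frac{\sqrt{1001880 - 1679046 \sqrt{11}}}{69828} \approx 0.030604 i$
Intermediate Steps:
$l{\left(r,X \right)} = \frac{5}{-2 + r^{2}}$
$w{\left(B \right)} = B^{\frac{3}{2}}$
$q{\left(E \right)} = - 3 E^{\frac{3}{2}}$
$\sqrt{\frac{1}{q{\left(44 \right)}} + l{\left(156,-10 \right)}} = \sqrt{\frac{1}{\left(-3\right) 44^{\frac{3}{2}}} + \frac{5}{-2 + 156^{2}}} = \sqrt{\frac{1}{\left(-3\right) 88 \sqrt{11}} + \frac{5}{-2 + 24336}} = \sqrt{\frac{1}{\left(-264\right) \sqrt{11}} + \frac{5}{24334}} = \sqrt{- \frac{\sqrt{11}}{2904} + 5 \cdot \frac{1}{24334}} = \sqrt{- \frac{\sqrt{11}}{2904} + \frac{5}{24334}} = \sqrt{\frac{5}{24334} - \frac{\sqrt{11}}{2904}}$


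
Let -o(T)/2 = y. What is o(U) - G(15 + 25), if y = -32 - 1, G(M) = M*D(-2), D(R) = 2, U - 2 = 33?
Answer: -14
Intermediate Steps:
U = 35 (U = 2 + 33 = 35)
G(M) = 2*M (G(M) = M*2 = 2*M)
y = -33
o(T) = 66 (o(T) = -2*(-33) = 66)
o(U) - G(15 + 25) = 66 - 2*(15 + 25) = 66 - 2*40 = 66 - 1*80 = 66 - 80 = -14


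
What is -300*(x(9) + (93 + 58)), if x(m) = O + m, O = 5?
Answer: -49500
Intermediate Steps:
x(m) = 5 + m
-300*(x(9) + (93 + 58)) = -300*((5 + 9) + (93 + 58)) = -300*(14 + 151) = -300*165 = -49500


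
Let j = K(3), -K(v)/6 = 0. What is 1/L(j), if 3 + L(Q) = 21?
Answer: 1/18 ≈ 0.055556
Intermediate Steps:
K(v) = 0 (K(v) = -6*0 = 0)
j = 0
L(Q) = 18 (L(Q) = -3 + 21 = 18)
1/L(j) = 1/18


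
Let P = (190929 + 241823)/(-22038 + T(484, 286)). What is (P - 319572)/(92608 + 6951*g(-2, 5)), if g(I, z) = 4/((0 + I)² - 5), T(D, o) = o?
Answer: -434485181/88101038 ≈ -4.9317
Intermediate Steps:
g(I, z) = 4/(-5 + I²) (g(I, z) = 4/(I² - 5) = 4/(-5 + I²))
P = -54094/2719 (P = (190929 + 241823)/(-22038 + 286) = 432752/(-21752) = 432752*(-1/21752) = -54094/2719 ≈ -19.895)
(P - 319572)/(92608 + 6951*g(-2, 5)) = (-54094/2719 - 319572)/(92608 + 6951*(4/(-5 + (-2)²))) = -868970362/(2719*(92608 + 6951*(4/(-5 + 4)))) = -868970362/(2719*(92608 + 6951*(4/(-1)))) = -868970362/(2719*(92608 + 6951*(4*(-1)))) = -868970362/(2719*(92608 + 6951*(-4))) = -868970362/(2719*(92608 - 27804)) = -868970362/2719/64804 = -868970362/2719*1/64804 = -434485181/88101038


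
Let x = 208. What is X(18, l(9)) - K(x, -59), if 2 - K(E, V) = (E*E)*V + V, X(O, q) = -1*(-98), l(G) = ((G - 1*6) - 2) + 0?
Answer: -2552539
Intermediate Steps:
l(G) = -8 + G (l(G) = ((G - 6) - 2) + 0 = ((-6 + G) - 2) + 0 = (-8 + G) + 0 = -8 + G)
X(O, q) = 98
K(E, V) = 2 - V - V*E² (K(E, V) = 2 - ((E*E)*V + V) = 2 - (E²*V + V) = 2 - (V*E² + V) = 2 - (V + V*E²) = 2 + (-V - V*E²) = 2 - V - V*E²)
X(18, l(9)) - K(x, -59) = 98 - (2 - 1*(-59) - 1*(-59)*208²) = 98 - (2 + 59 - 1*(-59)*43264) = 98 - (2 + 59 + 2552576) = 98 - 1*2552637 = 98 - 2552637 = -2552539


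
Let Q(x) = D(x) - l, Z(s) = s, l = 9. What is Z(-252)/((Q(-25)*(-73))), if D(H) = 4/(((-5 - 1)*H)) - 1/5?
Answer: -4725/12556 ≈ -0.37631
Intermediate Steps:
D(H) = -⅕ - 2/(3*H) (D(H) = 4/((-6*H)) - 1*⅕ = 4*(-1/(6*H)) - ⅕ = -2/(3*H) - ⅕ = -⅕ - 2/(3*H))
Q(x) = -9 + (-10 - 3*x)/(15*x) (Q(x) = (-10 - 3*x)/(15*x) - 1*9 = (-10 - 3*x)/(15*x) - 9 = -9 + (-10 - 3*x)/(15*x))
Z(-252)/((Q(-25)*(-73))) = -252*375/(146*(-5 - 69*(-25))) = -252*375/(146*(-5 + 1725)) = -252/(((2/15)*(-1/25)*1720)*(-73)) = -252/((-688/75*(-73))) = -252/50224/75 = -252*75/50224 = -4725/12556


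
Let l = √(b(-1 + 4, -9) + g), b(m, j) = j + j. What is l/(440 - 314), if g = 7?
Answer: I*√11/126 ≈ 0.026322*I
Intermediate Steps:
b(m, j) = 2*j
l = I*√11 (l = √(2*(-9) + 7) = √(-18 + 7) = √(-11) = I*√11 ≈ 3.3166*I)
l/(440 - 314) = (I*√11)/(440 - 314) = (I*√11)/126 = I*√11/126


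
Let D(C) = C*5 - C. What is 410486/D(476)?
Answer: 205243/952 ≈ 215.59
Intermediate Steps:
D(C) = 4*C (D(C) = 5*C - C = 4*C)
410486/D(476) = 410486/((4*476)) = 410486/1904 = 410486*(1/1904) = 205243/952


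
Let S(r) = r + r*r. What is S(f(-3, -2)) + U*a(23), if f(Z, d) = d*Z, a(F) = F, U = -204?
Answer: -4650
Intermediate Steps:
f(Z, d) = Z*d
S(r) = r + r**2
S(f(-3, -2)) + U*a(23) = (-3*(-2))*(1 - 3*(-2)) - 204*23 = 6*(1 + 6) - 4692 = 6*7 - 4692 = 42 - 4692 = -4650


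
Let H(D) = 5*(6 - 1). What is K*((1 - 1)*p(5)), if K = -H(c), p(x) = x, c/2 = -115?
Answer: 0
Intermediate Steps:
c = -230 (c = 2*(-115) = -230)
H(D) = 25 (H(D) = 5*5 = 25)
K = -25 (K = -1*25 = -25)
K*((1 - 1)*p(5)) = -25*(1 - 1)*5 = -0*5 = -25*0 = 0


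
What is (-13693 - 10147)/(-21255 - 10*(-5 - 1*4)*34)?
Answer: 4768/3639 ≈ 1.3102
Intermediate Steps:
(-13693 - 10147)/(-21255 - 10*(-5 - 1*4)*34) = -23840/(-21255 - 10*(-5 - 4)*34) = -23840/(-21255 - 10*(-9)*34) = -23840/(-21255 + 90*34) = -23840/(-21255 + 3060) = -23840/(-18195) = -23840*(-1/18195) = 4768/3639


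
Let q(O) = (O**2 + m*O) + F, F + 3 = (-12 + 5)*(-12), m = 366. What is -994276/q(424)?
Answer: -994276/335041 ≈ -2.9676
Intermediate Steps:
F = 81 (F = -3 + (-12 + 5)*(-12) = -3 - 7*(-12) = -3 + 84 = 81)
q(O) = 81 + O**2 + 366*O (q(O) = (O**2 + 366*O) + 81 = 81 + O**2 + 366*O)
-994276/q(424) = -994276/(81 + 424**2 + 366*424) = -994276/(81 + 179776 + 155184) = -994276/335041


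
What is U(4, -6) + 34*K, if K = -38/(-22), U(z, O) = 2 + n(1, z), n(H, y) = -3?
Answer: 635/11 ≈ 57.727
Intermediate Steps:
U(z, O) = -1 (U(z, O) = 2 - 3 = -1)
K = 19/11 (K = -38*(-1/22) = 19/11 ≈ 1.7273)
U(4, -6) + 34*K = -1 + 34*(19/11) = -1 + 646/11 = 635/11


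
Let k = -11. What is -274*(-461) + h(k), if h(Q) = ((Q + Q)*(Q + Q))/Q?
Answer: 126270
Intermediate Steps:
h(Q) = 4*Q (h(Q) = ((2*Q)*(2*Q))/Q = (4*Q²)/Q = 4*Q)
-274*(-461) + h(k) = -274*(-461) + 4*(-11) = 126314 - 44 = 126270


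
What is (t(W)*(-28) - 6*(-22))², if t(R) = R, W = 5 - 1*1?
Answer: 400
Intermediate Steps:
W = 4 (W = 5 - 1 = 4)
(t(W)*(-28) - 6*(-22))² = (4*(-28) - 6*(-22))² = (-112 + 132)² = 20² = 400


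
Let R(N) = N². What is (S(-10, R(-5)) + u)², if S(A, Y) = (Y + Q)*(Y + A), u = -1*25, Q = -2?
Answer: 102400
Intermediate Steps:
u = -25
S(A, Y) = (-2 + Y)*(A + Y) (S(A, Y) = (Y - 2)*(Y + A) = (-2 + Y)*(A + Y))
(S(-10, R(-5)) + u)² = ((((-5)²)² - 2*(-10) - 2*(-5)² - 10*(-5)²) - 25)² = ((25² + 20 - 2*25 - 10*25) - 25)² = ((625 + 20 - 50 - 250) - 25)² = (345 - 25)² = 320² = 102400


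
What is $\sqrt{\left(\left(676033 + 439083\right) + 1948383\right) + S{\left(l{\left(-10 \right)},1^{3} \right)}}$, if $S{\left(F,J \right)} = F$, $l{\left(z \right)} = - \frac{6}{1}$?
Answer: $\sqrt{3063493} \approx 1750.3$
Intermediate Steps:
$l{\left(z \right)} = -6$ ($l{\left(z \right)} = \left(-6\right) 1 = -6$)
$\sqrt{\left(\left(676033 + 439083\right) + 1948383\right) + S{\left(l{\left(-10 \right)},1^{3} \right)}} = \sqrt{\left(\left(676033 + 439083\right) + 1948383\right) - 6} = \sqrt{\left(1115116 + 1948383\right) - 6} = \sqrt{3063499 - 6} = \sqrt{3063493}$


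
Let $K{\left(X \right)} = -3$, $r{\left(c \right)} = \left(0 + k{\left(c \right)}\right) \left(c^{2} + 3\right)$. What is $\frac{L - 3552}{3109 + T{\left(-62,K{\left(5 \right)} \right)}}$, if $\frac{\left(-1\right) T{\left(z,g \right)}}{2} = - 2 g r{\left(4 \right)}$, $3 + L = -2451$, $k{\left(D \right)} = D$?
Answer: $- \frac{462}{169} \approx -2.7337$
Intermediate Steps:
$r{\left(c \right)} = c \left(3 + c^{2}\right)$ ($r{\left(c \right)} = \left(0 + c\right) \left(c^{2} + 3\right) = c \left(3 + c^{2}\right)$)
$L = -2454$ ($L = -3 - 2451 = -2454$)
$T{\left(z,g \right)} = 304 g$ ($T{\left(z,g \right)} = - 2 - 2 g 4 \left(3 + 4^{2}\right) = - 2 - 2 g 4 \left(3 + 16\right) = - 2 - 2 g 4 \cdot 19 = - 2 - 2 g 76 = - 2 \left(- 152 g\right) = 304 g$)
$\frac{L - 3552}{3109 + T{\left(-62,K{\left(5 \right)} \right)}} = \frac{-2454 - 3552}{3109 + 304 \left(-3\right)} = - \frac{6006}{3109 - 912} = - \frac{6006}{2197} = \left(-6006\right) \frac{1}{2197} = - \frac{462}{169}$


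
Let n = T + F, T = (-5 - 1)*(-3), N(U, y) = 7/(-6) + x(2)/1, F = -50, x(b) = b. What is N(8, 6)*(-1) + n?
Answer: -197/6 ≈ -32.833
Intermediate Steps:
N(U, y) = ⅚ (N(U, y) = 7/(-6) + 2/1 = 7*(-⅙) + 2*1 = -7/6 + 2 = ⅚)
T = 18 (T = -6*(-3) = 18)
n = -32 (n = 18 - 50 = -32)
N(8, 6)*(-1) + n = (⅚)*(-1) - 32 = -⅚ - 32 = -197/6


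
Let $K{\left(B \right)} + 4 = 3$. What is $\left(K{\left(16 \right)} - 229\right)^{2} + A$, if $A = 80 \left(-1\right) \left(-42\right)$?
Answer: $56260$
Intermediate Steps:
$A = 3360$ ($A = \left(-80\right) \left(-42\right) = 3360$)
$K{\left(B \right)} = -1$ ($K{\left(B \right)} = -4 + 3 = -1$)
$\left(K{\left(16 \right)} - 229\right)^{2} + A = \left(-1 - 229\right)^{2} + 3360 = \left(-230\right)^{2} + 3360 = 52900 + 3360 = 56260$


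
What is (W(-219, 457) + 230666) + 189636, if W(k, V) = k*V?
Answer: 320219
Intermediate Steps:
W(k, V) = V*k
(W(-219, 457) + 230666) + 189636 = (457*(-219) + 230666) + 189636 = (-100083 + 230666) + 189636 = 130583 + 189636 = 320219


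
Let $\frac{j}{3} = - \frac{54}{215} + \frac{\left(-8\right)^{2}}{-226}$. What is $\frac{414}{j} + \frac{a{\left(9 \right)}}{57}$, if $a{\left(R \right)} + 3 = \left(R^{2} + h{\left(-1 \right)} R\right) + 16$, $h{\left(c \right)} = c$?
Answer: $- \frac{95000500}{369987} \approx -256.77$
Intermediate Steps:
$j = - \frac{38946}{24295}$ ($j = 3 \left(- \frac{54}{215} + \frac{\left(-8\right)^{2}}{-226}\right) = 3 \left(\left(-54\right) \frac{1}{215} + 64 \left(- \frac{1}{226}\right)\right) = 3 \left(- \frac{54}{215} - \frac{32}{113}\right) = 3 \left(- \frac{12982}{24295}\right) = - \frac{38946}{24295} \approx -1.603$)
$a{\left(R \right)} = 13 + R^{2} - R$ ($a{\left(R \right)} = -3 + \left(\left(R^{2} - R\right) + 16\right) = -3 + \left(16 + R^{2} - R\right) = 13 + R^{2} - R$)
$\frac{414}{j} + \frac{a{\left(9 \right)}}{57} = \frac{414}{- \frac{38946}{24295}} + \frac{13 + 9^{2} - 9}{57} = 414 \left(- \frac{24295}{38946}\right) + \left(13 + 81 - 9\right) \frac{1}{57} = - \frac{1676355}{6491} + 85 \cdot \frac{1}{57} = - \frac{1676355}{6491} + \frac{85}{57} = - \frac{95000500}{369987}$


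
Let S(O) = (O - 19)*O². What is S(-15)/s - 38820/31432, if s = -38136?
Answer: -25833015/24972724 ≈ -1.0344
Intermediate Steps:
S(O) = O²*(-19 + O) (S(O) = (-19 + O)*O² = O²*(-19 + O))
S(-15)/s - 38820/31432 = ((-15)²*(-19 - 15))/(-38136) - 38820/31432 = (225*(-34))*(-1/38136) - 38820*1/31432 = -7650*(-1/38136) - 9705/7858 = 1275/6356 - 9705/7858 = -25833015/24972724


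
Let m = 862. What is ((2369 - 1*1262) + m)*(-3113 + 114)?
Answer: -5905031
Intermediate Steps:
((2369 - 1*1262) + m)*(-3113 + 114) = ((2369 - 1*1262) + 862)*(-3113 + 114) = ((2369 - 1262) + 862)*(-2999) = (1107 + 862)*(-2999) = 1969*(-2999) = -5905031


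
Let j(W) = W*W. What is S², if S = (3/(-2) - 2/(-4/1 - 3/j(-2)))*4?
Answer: 6724/361 ≈ 18.626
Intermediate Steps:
j(W) = W²
S = -82/19 (S = (3/(-2) - 2/(-4/1 - 3/((-2)²)))*4 = (3*(-½) - 2/(-4*1 - 3/4))*4 = (-3/2 - 2/(-4 - 3*¼))*4 = (-3/2 - 2/(-4 - ¾))*4 = (-3/2 - 2/(-19/4))*4 = (-3/2 - 2*(-4/19))*4 = (-3/2 + 8/19)*4 = -41/38*4 = -82/19 ≈ -4.3158)
S² = (-82/19)² = 6724/361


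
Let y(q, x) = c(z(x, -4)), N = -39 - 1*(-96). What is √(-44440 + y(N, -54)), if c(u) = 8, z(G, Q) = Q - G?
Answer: 4*I*√2777 ≈ 210.79*I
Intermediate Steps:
N = 57 (N = -39 + 96 = 57)
y(q, x) = 8
√(-44440 + y(N, -54)) = √(-44440 + 8) = √(-44432) = 4*I*√2777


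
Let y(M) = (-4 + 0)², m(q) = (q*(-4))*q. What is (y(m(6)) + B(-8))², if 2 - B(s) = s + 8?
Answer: 324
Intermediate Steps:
m(q) = -4*q² (m(q) = (-4*q)*q = -4*q²)
y(M) = 16 (y(M) = (-4)² = 16)
B(s) = -6 - s (B(s) = 2 - (s + 8) = 2 - (8 + s) = 2 + (-8 - s) = -6 - s)
(y(m(6)) + B(-8))² = (16 + (-6 - 1*(-8)))² = (16 + (-6 + 8))² = (16 + 2)² = 18² = 324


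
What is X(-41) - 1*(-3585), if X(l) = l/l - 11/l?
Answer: 147037/41 ≈ 3586.3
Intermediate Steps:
X(l) = 1 - 11/l
X(-41) - 1*(-3585) = (-11 - 41)/(-41) - 1*(-3585) = -1/41*(-52) + 3585 = 52/41 + 3585 = 147037/41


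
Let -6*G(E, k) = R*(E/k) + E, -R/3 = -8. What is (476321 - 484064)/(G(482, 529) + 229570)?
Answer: -12288141/364194317 ≈ -0.033741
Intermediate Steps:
R = 24 (R = -3*(-8) = 24)
G(E, k) = -E/6 - 4*E/k (G(E, k) = -(24*(E/k) + E)/6 = -(24*E/k + E)/6 = -(E + 24*E/k)/6 = -E/6 - 4*E/k)
(476321 - 484064)/(G(482, 529) + 229570) = (476321 - 484064)/(-⅙*482*(24 + 529)/529 + 229570) = -7743/(-⅙*482*1/529*553 + 229570) = -7743/(-133273/1587 + 229570) = -7743/364194317/1587 = -7743*1587/364194317 = -12288141/364194317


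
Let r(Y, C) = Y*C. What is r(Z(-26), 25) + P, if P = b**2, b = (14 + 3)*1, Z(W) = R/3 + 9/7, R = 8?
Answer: 8144/21 ≈ 387.81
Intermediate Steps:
Z(W) = 83/21 (Z(W) = 8/3 + 9/7 = 83/21)
b = 17 (b = 17*1 = 17)
P = 289 (P = 17**2 = 289)
r(Y, C) = C*Y
r(Z(-26), 25) + P = 25*(83/21) + 289 = 2075/21 + 289 = 8144/21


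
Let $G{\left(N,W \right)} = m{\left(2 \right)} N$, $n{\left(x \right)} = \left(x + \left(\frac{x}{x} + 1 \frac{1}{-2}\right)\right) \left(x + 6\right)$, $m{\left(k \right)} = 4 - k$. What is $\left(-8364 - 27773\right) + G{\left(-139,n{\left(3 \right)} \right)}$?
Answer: $-36415$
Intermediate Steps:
$n{\left(x \right)} = \left(\frac{1}{2} + x\right) \left(6 + x\right)$ ($n{\left(x \right)} = \left(x + \left(1 + 1 \left(- \frac{1}{2}\right)\right)\right) \left(6 + x\right) = \left(x + \left(1 - \frac{1}{2}\right)\right) \left(6 + x\right) = \left(x + \frac{1}{2}\right) \left(6 + x\right) = \left(\frac{1}{2} + x\right) \left(6 + x\right)$)
$G{\left(N,W \right)} = 2 N$ ($G{\left(N,W \right)} = \left(4 - 2\right) N = 2 N$)
$\left(-8364 - 27773\right) + G{\left(-139,n{\left(3 \right)} \right)} = \left(-8364 - 27773\right) + 2 \left(-139\right) = -36137 - 278 = -36415$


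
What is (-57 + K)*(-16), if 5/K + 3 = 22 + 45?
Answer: 3643/4 ≈ 910.75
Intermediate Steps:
K = 5/64 (K = 5/(-3 + (22 + 45)) = 5/(-3 + 67) = 5/64 ≈ 0.078125)
(-57 + K)*(-16) = (-57 + 5/64)*(-16) = -3643/64*(-16) = 3643/4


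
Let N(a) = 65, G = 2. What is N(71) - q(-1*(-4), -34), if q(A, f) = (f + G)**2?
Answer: -959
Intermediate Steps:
q(A, f) = (2 + f)**2 (q(A, f) = (f + 2)**2 = (2 + f)**2)
N(71) - q(-1*(-4), -34) = 65 - (2 - 34)**2 = 65 - 1*(-32)**2 = 65 - 1*1024 = 65 - 1024 = -959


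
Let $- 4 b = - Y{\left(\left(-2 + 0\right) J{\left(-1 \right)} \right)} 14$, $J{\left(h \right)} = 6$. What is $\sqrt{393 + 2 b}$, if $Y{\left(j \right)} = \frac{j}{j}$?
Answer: $20$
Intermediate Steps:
$Y{\left(j \right)} = 1$
$b = \frac{7}{2}$ ($b = - \frac{\left(-1\right) 1 \cdot 14}{4} = - \frac{\left(-1\right) 14}{4} = \left(- \frac{1}{4}\right) \left(-14\right) = \frac{7}{2} \approx 3.5$)
$\sqrt{393 + 2 b} = \sqrt{393 + 2 \cdot \frac{7}{2}} = \sqrt{393 + 7} = \sqrt{400} = 20$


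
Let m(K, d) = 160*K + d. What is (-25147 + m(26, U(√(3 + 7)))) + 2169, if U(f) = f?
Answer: -18818 + √10 ≈ -18815.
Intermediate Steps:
m(K, d) = d + 160*K
(-25147 + m(26, U(√(3 + 7)))) + 2169 = (-25147 + (√(3 + 7) + 160*26)) + 2169 = (-25147 + (√10 + 4160)) + 2169 = (-25147 + (4160 + √10)) + 2169 = (-20987 + √10) + 2169 = -18818 + √10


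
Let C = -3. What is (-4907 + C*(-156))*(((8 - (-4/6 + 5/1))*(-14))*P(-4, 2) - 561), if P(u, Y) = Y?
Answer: 8838049/3 ≈ 2.9460e+6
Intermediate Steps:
(-4907 + C*(-156))*(((8 - (-4/6 + 5/1))*(-14))*P(-4, 2) - 561) = (-4907 - 3*(-156))*(((8 - (-4/6 + 5/1))*(-14))*2 - 561) = (-4907 + 468)*(((8 - (-4*1/6 + 5*1))*(-14))*2 - 561) = -4439*(((8 - (-2/3 + 5))*(-14))*2 - 561) = -4439*(((8 - 1*13/3)*(-14))*2 - 561) = -4439*(((8 - 13/3)*(-14))*2 - 561) = -4439*(((11/3)*(-14))*2 - 561) = -4439*(-154/3*2 - 561) = -4439*(-308/3 - 561) = -4439*(-1991/3) = 8838049/3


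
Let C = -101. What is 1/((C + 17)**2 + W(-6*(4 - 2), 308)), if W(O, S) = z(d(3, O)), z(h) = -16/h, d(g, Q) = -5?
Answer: 5/35296 ≈ 0.00014166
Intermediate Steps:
W(O, S) = 16/5 (W(O, S) = -16/(-5) = -16*(-1/5) = 16/5)
1/((C + 17)**2 + W(-6*(4 - 2), 308)) = 1/((-101 + 17)**2 + 16/5) = 1/((-84)**2 + 16/5) = 1/(7056 + 16/5) = 1/(35296/5) = 5/35296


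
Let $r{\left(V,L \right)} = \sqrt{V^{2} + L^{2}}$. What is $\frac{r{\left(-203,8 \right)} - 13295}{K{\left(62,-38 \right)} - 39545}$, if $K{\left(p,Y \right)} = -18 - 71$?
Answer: $\frac{13295}{39634} - \frac{\sqrt{41273}}{39634} \approx 0.33032$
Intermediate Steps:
$r{\left(V,L \right)} = \sqrt{L^{2} + V^{2}}$
$K{\left(p,Y \right)} = -89$
$\frac{r{\left(-203,8 \right)} - 13295}{K{\left(62,-38 \right)} - 39545} = \frac{\sqrt{8^{2} + \left(-203\right)^{2}} - 13295}{-89 - 39545} = \frac{\sqrt{64 + 41209} - 13295}{-39634} = \left(\sqrt{41273} - 13295\right) \left(- \frac{1}{39634}\right) = \left(-13295 + \sqrt{41273}\right) \left(- \frac{1}{39634}\right) = \frac{13295}{39634} - \frac{\sqrt{41273}}{39634}$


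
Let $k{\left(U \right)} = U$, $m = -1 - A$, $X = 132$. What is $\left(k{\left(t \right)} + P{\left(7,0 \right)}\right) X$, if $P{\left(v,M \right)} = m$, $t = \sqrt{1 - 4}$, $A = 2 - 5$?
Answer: $264 + 132 i \sqrt{3} \approx 264.0 + 228.63 i$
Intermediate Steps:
$A = -3$ ($A = 2 - 5 = -3$)
$t = i \sqrt{3}$ ($t = \sqrt{-3} = i \sqrt{3} \approx 1.732 i$)
$m = 2$ ($m = -1 - -3 = -1 + 3 = 2$)
$P{\left(v,M \right)} = 2$
$\left(k{\left(t \right)} + P{\left(7,0 \right)}\right) X = \left(i \sqrt{3} + 2\right) 132 = \left(2 + i \sqrt{3}\right) 132 = 264 + 132 i \sqrt{3}$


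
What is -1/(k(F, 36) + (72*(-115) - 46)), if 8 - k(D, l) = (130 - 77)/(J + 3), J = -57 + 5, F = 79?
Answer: 49/407529 ≈ 0.00012024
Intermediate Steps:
J = -52
k(D, l) = 445/49 (k(D, l) = 8 - (130 - 77)/(-52 + 3) = 8 - 53/(-49) = 8 - 53*(-1)/49 = 8 - 1*(-53/49) = 8 + 53/49 = 445/49)
-1/(k(F, 36) + (72*(-115) - 46)) = -1/(445/49 + (72*(-115) - 46)) = -1/(445/49 + (-8280 - 46)) = -1/(445/49 - 8326) = -1/(-407529/49) = -1*(-49/407529) = 49/407529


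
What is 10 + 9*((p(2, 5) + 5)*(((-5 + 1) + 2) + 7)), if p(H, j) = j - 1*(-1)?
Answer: 505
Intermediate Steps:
p(H, j) = 1 + j (p(H, j) = j + 1 = 1 + j)
10 + 9*((p(2, 5) + 5)*(((-5 + 1) + 2) + 7)) = 10 + 9*(((1 + 5) + 5)*(((-5 + 1) + 2) + 7)) = 10 + 9*((6 + 5)*((-4 + 2) + 7)) = 10 + 9*(11*(-2 + 7)) = 10 + 9*(11*5) = 10 + 9*55 = 10 + 495 = 505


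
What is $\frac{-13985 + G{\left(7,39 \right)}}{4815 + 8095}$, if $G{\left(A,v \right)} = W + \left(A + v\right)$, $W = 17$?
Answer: $- \frac{6961}{6455} \approx -1.0784$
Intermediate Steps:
$G{\left(A,v \right)} = 17 + A + v$ ($G{\left(A,v \right)} = 17 + \left(A + v\right) = 17 + A + v$)
$\frac{-13985 + G{\left(7,39 \right)}}{4815 + 8095} = \frac{-13985 + \left(17 + 7 + 39\right)}{4815 + 8095} = \frac{-13985 + 63}{12910} = \left(-13922\right) \frac{1}{12910} = - \frac{6961}{6455}$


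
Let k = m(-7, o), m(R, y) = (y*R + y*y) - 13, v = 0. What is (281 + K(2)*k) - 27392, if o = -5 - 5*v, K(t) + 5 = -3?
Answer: -27487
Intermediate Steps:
K(t) = -8 (K(t) = -5 - 3 = -8)
o = -5 (o = -5 - 5*0 = -5 + 0 = -5)
m(R, y) = -13 + y² + R*y (m(R, y) = (R*y + y²) - 13 = (y² + R*y) - 13 = -13 + y² + R*y)
k = 47 (k = -13 + (-5)² - 7*(-5) = -13 + 25 + 35 = 47)
(281 + K(2)*k) - 27392 = (281 - 8*47) - 27392 = (281 - 376) - 27392 = -95 - 27392 = -27487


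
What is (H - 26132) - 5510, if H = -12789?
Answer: -44431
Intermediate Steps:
(H - 26132) - 5510 = (-12789 - 26132) - 5510 = -38921 - 5510 = -44431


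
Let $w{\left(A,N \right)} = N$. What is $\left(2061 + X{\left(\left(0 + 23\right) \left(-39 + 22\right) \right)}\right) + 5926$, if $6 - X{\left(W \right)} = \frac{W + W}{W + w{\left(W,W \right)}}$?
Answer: $7992$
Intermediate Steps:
$X{\left(W \right)} = 5$ ($X{\left(W \right)} = 6 - \frac{W + W}{W + W} = 6 - \frac{2 W}{2 W} = 6 - 2 W \frac{1}{2 W} = 6 - 1 = 5$)
$\left(2061 + X{\left(\left(0 + 23\right) \left(-39 + 22\right) \right)}\right) + 5926 = \left(2061 + 5\right) + 5926 = 2066 + 5926 = 7992$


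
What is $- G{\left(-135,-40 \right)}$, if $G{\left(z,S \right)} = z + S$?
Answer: $175$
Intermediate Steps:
$G{\left(z,S \right)} = S + z$
$- G{\left(-135,-40 \right)} = - (-40 - 135) = \left(-1\right) \left(-175\right) = 175$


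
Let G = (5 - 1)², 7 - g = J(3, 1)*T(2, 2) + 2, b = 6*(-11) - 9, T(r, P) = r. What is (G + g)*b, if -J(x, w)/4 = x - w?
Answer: -2775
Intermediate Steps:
J(x, w) = -4*x + 4*w (J(x, w) = -4*(x - w) = -4*x + 4*w)
b = -75 (b = -66 - 9 = -75)
g = 21 (g = 7 - ((-4*3 + 4*1)*2 + 2) = 7 - ((-12 + 4)*2 + 2) = 7 - (-8*2 + 2) = 7 - (-16 + 2) = 7 - 1*(-14) = 7 + 14 = 21)
G = 16 (G = 4² = 16)
(G + g)*b = (16 + 21)*(-75) = 37*(-75) = -2775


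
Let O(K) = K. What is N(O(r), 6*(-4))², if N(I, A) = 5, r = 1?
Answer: 25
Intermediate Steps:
N(O(r), 6*(-4))² = 5² = 25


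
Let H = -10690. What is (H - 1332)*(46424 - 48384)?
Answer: 23563120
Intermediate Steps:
(H - 1332)*(46424 - 48384) = (-10690 - 1332)*(46424 - 48384) = -12022*(-1960) = 23563120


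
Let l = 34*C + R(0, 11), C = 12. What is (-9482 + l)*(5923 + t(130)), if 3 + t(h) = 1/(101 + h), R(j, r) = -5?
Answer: -1773674737/33 ≈ -5.3748e+7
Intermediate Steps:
l = 403 (l = 34*12 - 5 = 408 - 5 = 403)
t(h) = -3 + 1/(101 + h)
(-9482 + l)*(5923 + t(130)) = (-9482 + 403)*(5923 + (-302 - 3*130)/(101 + 130)) = -9079*(5923 + (-302 - 390)/231) = -9079*(5923 + (1/231)*(-692)) = -9079*(5923 - 692/231) = -9079*1367521/231 = -1773674737/33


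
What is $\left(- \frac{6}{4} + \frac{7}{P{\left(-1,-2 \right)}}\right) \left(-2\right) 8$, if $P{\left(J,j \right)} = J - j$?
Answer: $-88$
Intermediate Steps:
$\left(- \frac{6}{4} + \frac{7}{P{\left(-1,-2 \right)}}\right) \left(-2\right) 8 = \left(- \frac{6}{4} + \frac{7}{-1 - -2}\right) \left(-2\right) 8 = \left(\left(-6\right) \frac{1}{4} + \frac{7}{-1 + 2}\right) \left(-2\right) 8 = \left(- \frac{3}{2} + \frac{7}{1}\right) \left(-2\right) 8 = \left(- \frac{3}{2} + 7 \cdot 1\right) \left(-2\right) 8 = \left(- \frac{3}{2} + 7\right) \left(-2\right) 8 = \frac{11}{2} \left(-2\right) 8 = \left(-11\right) 8 = -88$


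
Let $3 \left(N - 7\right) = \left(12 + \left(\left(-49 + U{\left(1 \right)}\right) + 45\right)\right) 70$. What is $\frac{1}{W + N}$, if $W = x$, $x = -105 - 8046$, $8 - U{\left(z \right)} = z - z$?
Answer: $- \frac{3}{23312} \approx -0.00012869$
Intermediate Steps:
$U{\left(z \right)} = 8$ ($U{\left(z \right)} = 8 - \left(z - z\right) = 8 - 0 = 8 + 0 = 8$)
$x = -8151$ ($x = -105 - 8046 = -8151$)
$W = -8151$
$N = \frac{1141}{3}$ ($N = 7 + \frac{\left(12 + \left(\left(-49 + 8\right) + 45\right)\right) 70}{3} = 7 + \frac{\left(12 + \left(-41 + 45\right)\right) 70}{3} = 7 + \frac{\left(12 + 4\right) 70}{3} = 7 + \frac{16 \cdot 70}{3} = 7 + \frac{1}{3} \cdot 1120 = 7 + \frac{1120}{3} = \frac{1141}{3} \approx 380.33$)
$\frac{1}{W + N} = \frac{1}{-8151 + \frac{1141}{3}} = \frac{1}{- \frac{23312}{3}} = - \frac{3}{23312}$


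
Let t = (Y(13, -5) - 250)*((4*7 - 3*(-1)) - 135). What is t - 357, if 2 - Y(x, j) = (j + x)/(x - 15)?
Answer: 25019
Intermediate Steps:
Y(x, j) = 2 - (j + x)/(-15 + x) (Y(x, j) = 2 - (j + x)/(x - 15) = 2 - (j + x)/(-15 + x))
t = 25376 (t = ((-30 + 13 - 1*(-5))/(-15 + 13) - 250)*((4*7 - 3*(-1)) - 135) = ((-30 + 13 + 5)/(-2) - 250)*((28 + 3) - 135) = (-½*(-12) - 250)*(31 - 135) = (6 - 250)*(-104) = -244*(-104) = 25376)
t - 357 = 25376 - 357 = 25019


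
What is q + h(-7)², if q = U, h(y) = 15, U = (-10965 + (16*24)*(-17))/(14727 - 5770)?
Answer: 1997832/8957 ≈ 223.05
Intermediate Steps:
U = -17493/8957 (U = (-10965 + 384*(-17))/8957 = (-10965 - 6528)*(1/8957) = -17493*1/8957 = -17493/8957 ≈ -1.9530)
q = -17493/8957 ≈ -1.9530
q + h(-7)² = -17493/8957 + 15² = -17493/8957 + 225 = 1997832/8957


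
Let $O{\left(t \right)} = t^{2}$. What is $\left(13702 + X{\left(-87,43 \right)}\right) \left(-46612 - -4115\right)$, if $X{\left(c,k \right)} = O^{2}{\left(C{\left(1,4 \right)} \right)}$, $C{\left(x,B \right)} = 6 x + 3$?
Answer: $-861116711$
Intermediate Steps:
$C{\left(x,B \right)} = 3 + 6 x$
$X{\left(c,k \right)} = 6561$ ($X{\left(c,k \right)} = \left(\left(3 + 6 \cdot 1\right)^{2}\right)^{2} = \left(\left(3 + 6\right)^{2}\right)^{2} = \left(9^{2}\right)^{2} = 81^{2} = 6561$)
$\left(13702 + X{\left(-87,43 \right)}\right) \left(-46612 - -4115\right) = \left(13702 + 6561\right) \left(-46612 - -4115\right) = 20263 \left(-46612 + \left(-39 + 4154\right)\right) = 20263 \left(-46612 + 4115\right) = 20263 \left(-42497\right) = -861116711$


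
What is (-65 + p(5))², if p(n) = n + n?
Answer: 3025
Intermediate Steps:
p(n) = 2*n
(-65 + p(5))² = (-65 + 2*5)² = (-65 + 10)² = (-55)² = 3025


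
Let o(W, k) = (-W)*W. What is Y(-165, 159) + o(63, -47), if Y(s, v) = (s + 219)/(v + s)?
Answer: -3978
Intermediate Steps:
Y(s, v) = (219 + s)/(s + v)
o(W, k) = -W²
Y(-165, 159) + o(63, -47) = (219 - 165)/(-165 + 159) - 1*63² = 54/(-6) - 1*3969 = -⅙*54 - 3969 = -9 - 3969 = -3978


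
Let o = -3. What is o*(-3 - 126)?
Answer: 387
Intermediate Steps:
o*(-3 - 126) = -3*(-3 - 126) = -3*(-129) = 387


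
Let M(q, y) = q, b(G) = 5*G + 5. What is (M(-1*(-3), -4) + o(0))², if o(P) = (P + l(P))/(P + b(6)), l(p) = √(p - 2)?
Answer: (105 + I*√2)²/1225 ≈ 8.9984 + 0.24244*I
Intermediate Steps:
b(G) = 5 + 5*G
l(p) = √(-2 + p)
o(P) = (P + √(-2 + P))/(35 + P) (o(P) = (P + √(-2 + P))/(P + (5 + 5*6)) = (P + √(-2 + P))/(P + (5 + 30)) = (P + √(-2 + P))/(P + 35) = (P + √(-2 + P))/(35 + P))
(M(-1*(-3), -4) + o(0))² = (-1*(-3) + (0 + √(-2 + 0))/(35 + 0))² = (3 + (0 + √(-2))/35)² = (3 + (0 + I*√2)/35)² = (3 + (I*√2)/35)² = (3 + I*√2/35)²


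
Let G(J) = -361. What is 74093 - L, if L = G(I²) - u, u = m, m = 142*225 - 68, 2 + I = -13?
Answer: 106336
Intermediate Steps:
I = -15 (I = -2 - 13 = -15)
m = 31882 (m = 31950 - 68 = 31882)
u = 31882
L = -32243 (L = -361 - 1*31882 = -361 - 31882 = -32243)
74093 - L = 74093 - 1*(-32243) = 74093 + 32243 = 106336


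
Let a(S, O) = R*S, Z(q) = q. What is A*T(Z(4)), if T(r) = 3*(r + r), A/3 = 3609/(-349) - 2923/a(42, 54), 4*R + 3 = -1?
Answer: 10422588/2443 ≈ 4266.3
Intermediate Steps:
R = -1 (R = -3/4 + (1/4)*(-1) = -3/4 - 1/4 = -1)
a(S, O) = -S
A = 868549/4886 (A = 3*(3609/(-349) - 2923/((-1*42))) = 3*(3609*(-1/349) - 2923/(-42)) = 3*(-3609/349 - 2923*(-1/42)) = 3*(-3609/349 + 2923/42) = 3*(868549/14658) = 868549/4886 ≈ 177.76)
T(r) = 6*r (T(r) = 3*(2*r) = 6*r)
A*T(Z(4)) = 868549*(6*4)/4886 = (868549/4886)*24 = 10422588/2443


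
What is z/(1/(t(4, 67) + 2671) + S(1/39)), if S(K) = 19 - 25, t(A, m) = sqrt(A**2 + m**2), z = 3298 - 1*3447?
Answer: 1274717201/51327689 - 149*sqrt(4505)/256638445 ≈ 24.835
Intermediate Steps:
z = -149 (z = 3298 - 3447 = -149)
S(K) = -6
z/(1/(t(4, 67) + 2671) + S(1/39)) = -149/(1/(sqrt(4**2 + 67**2) + 2671) - 6) = -149/(1/(sqrt(16 + 4489) + 2671) - 6) = -149/(1/(sqrt(4505) + 2671) - 6) = -149/(1/(2671 + sqrt(4505)) - 6) = -149/(-6 + 1/(2671 + sqrt(4505)))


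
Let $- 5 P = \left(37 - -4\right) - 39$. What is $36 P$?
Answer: $- \frac{72}{5} \approx -14.4$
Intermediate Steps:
$P = - \frac{2}{5}$ ($P = - \frac{\left(37 - -4\right) - 39}{5} = - \frac{\left(37 + 4\right) - 39}{5} = - \frac{41 - 39}{5} = \left(- \frac{1}{5}\right) 2 = - \frac{2}{5} \approx -0.4$)
$36 P = 36 \left(- \frac{2}{5}\right) = - \frac{72}{5}$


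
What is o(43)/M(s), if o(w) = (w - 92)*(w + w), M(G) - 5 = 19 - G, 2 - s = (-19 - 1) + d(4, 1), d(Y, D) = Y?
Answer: -2107/3 ≈ -702.33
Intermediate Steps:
s = 18 (s = 2 - ((-19 - 1) + 4) = 2 - (-20 + 4) = 2 - 1*(-16) = 2 + 16 = 18)
M(G) = 24 - G (M(G) = 5 + (19 - G) = 24 - G)
o(w) = 2*w*(-92 + w) (o(w) = (-92 + w)*(2*w) = 2*w*(-92 + w))
o(43)/M(s) = (2*43*(-92 + 43))/(24 - 1*18) = (2*43*(-49))/(24 - 18) = -4214/6 = -4214*1/6 = -2107/3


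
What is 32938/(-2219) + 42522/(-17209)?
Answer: -661186360/38186771 ≈ -17.315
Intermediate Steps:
32938/(-2219) + 42522/(-17209) = 32938*(-1/2219) + 42522*(-1/17209) = -32938/2219 - 42522/17209 = -661186360/38186771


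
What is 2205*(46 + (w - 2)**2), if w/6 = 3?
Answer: 665910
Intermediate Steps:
w = 18 (w = 6*3 = 18)
2205*(46 + (w - 2)**2) = 2205*(46 + (18 - 2)**2) = 2205*(46 + 16**2) = 2205*(46 + 256) = 2205*302 = 665910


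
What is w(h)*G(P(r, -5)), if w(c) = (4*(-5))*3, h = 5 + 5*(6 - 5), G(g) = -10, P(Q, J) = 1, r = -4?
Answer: 600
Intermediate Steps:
h = 10 (h = 5 + 5*1 = 5 + 5 = 10)
w(c) = -60 (w(c) = -20*3 = -60)
w(h)*G(P(r, -5)) = -60*(-10) = 600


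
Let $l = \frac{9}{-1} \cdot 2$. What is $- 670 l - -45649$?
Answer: $57709$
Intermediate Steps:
$l = -18$ ($l = 9 \left(-1\right) 2 = \left(-9\right) 2 = -18$)
$- 670 l - -45649 = \left(-670\right) \left(-18\right) - -45649 = 12060 + 45649 = 57709$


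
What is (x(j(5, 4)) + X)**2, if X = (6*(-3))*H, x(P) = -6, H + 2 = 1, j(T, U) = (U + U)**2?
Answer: 144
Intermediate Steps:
j(T, U) = 4*U**2 (j(T, U) = (2*U)**2 = 4*U**2)
H = -1 (H = -2 + 1 = -1)
X = 18 (X = (6*(-3))*(-1) = -18*(-1) = 18)
(x(j(5, 4)) + X)**2 = (-6 + 18)**2 = 12**2 = 144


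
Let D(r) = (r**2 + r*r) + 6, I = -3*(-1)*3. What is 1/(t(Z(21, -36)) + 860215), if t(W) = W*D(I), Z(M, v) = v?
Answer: 1/854167 ≈ 1.1707e-6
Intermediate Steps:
I = 9 (I = 3*3 = 9)
D(r) = 6 + 2*r**2 (D(r) = (r**2 + r**2) + 6 = 2*r**2 + 6 = 6 + 2*r**2)
t(W) = 168*W (t(W) = W*(6 + 2*9**2) = W*(6 + 2*81) = W*(6 + 162) = W*168 = 168*W)
1/(t(Z(21, -36)) + 860215) = 1/(168*(-36) + 860215) = 1/(-6048 + 860215) = 1/854167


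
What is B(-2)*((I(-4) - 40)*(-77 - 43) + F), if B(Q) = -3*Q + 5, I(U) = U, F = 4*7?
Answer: 58388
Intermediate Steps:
F = 28
B(Q) = 5 - 3*Q
B(-2)*((I(-4) - 40)*(-77 - 43) + F) = (5 - 3*(-2))*((-4 - 40)*(-77 - 43) + 28) = (5 + 6)*(-44*(-120) + 28) = 11*(5280 + 28) = 11*5308 = 58388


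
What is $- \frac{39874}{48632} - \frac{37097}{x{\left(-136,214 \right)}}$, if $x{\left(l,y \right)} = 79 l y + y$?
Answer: $- \frac{22466576111}{27951266316} \approx -0.80378$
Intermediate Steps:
$x{\left(l,y \right)} = y + 79 l y$ ($x{\left(l,y \right)} = 79 l y + y = y + 79 l y$)
$- \frac{39874}{48632} - \frac{37097}{x{\left(-136,214 \right)}} = - \frac{39874}{48632} - \frac{37097}{214 \left(1 + 79 \left(-136\right)\right)} = \left(-39874\right) \frac{1}{48632} - \frac{37097}{214 \left(1 - 10744\right)} = - \frac{19937}{24316} - \frac{37097}{214 \left(-10743\right)} = - \frac{19937}{24316} - \frac{37097}{-2299002} = - \frac{19937}{24316} - - \frac{37097}{2299002} = - \frac{19937}{24316} + \frac{37097}{2299002} = - \frac{22466576111}{27951266316}$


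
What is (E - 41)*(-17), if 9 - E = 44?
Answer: 1292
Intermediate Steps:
E = -35 (E = 9 - 1*44 = 9 - 44 = -35)
(E - 41)*(-17) = (-35 - 41)*(-17) = -76*(-17) = 1292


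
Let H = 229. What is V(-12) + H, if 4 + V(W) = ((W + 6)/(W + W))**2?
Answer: 3601/16 ≈ 225.06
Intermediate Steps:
V(W) = -4 + (6 + W)**2/(4*W**2) (V(W) = -4 + ((W + 6)/(W + W))**2 = -4 + ((6 + W)/((2*W)))**2 = -4 + ((6 + W)*(1/(2*W)))**2 = -4 + ((6 + W)/(2*W))**2 = -4 + (6 + W)**2/(4*W**2))
V(-12) + H = (-4 + (1/4)*(6 - 12)**2/(-12)**2) + 229 = (-4 + (1/4)*(1/144)*(-6)**2) + 229 = (-4 + (1/4)*(1/144)*36) + 229 = (-4 + 1/16) + 229 = -63/16 + 229 = 3601/16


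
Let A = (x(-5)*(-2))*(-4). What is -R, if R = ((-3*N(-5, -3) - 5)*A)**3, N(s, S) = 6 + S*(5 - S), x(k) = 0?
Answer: 0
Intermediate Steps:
A = 0 (A = (0*(-2))*(-4) = 0*(-4) = 0)
R = 0 (R = ((-3*(6 - 1*(-3)**2 + 5*(-3)) - 5)*0)**3 = ((-3*(6 - 1*9 - 15) - 5)*0)**3 = ((-3*(6 - 9 - 15) - 5)*0)**3 = ((-3*(-18) - 5)*0)**3 = ((54 - 5)*0)**3 = (49*0)**3 = 0**3 = 0)
-R = -1*0 = 0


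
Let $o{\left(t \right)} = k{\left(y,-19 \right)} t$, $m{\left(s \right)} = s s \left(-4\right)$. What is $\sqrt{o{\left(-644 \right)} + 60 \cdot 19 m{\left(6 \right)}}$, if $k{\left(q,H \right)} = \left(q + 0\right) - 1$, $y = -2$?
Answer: $2 i \sqrt{40557} \approx 402.78 i$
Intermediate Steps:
$m{\left(s \right)} = - 4 s^{2}$ ($m{\left(s \right)} = s^{2} \left(-4\right) = - 4 s^{2}$)
$k{\left(q,H \right)} = -1 + q$ ($k{\left(q,H \right)} = q - 1 = -1 + q$)
$o{\left(t \right)} = - 3 t$ ($o{\left(t \right)} = \left(-1 - 2\right) t = - 3 t$)
$\sqrt{o{\left(-644 \right)} + 60 \cdot 19 m{\left(6 \right)}} = \sqrt{\left(-3\right) \left(-644\right) + 60 \cdot 19 \left(- 4 \cdot 6^{2}\right)} = \sqrt{1932 + 1140 \left(\left(-4\right) 36\right)} = \sqrt{1932 + 1140 \left(-144\right)} = \sqrt{1932 - 164160} = \sqrt{-162228} = 2 i \sqrt{40557}$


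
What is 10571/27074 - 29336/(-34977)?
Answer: 1163984731/946967298 ≈ 1.2292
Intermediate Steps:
10571/27074 - 29336/(-34977) = 10571*(1/27074) - 29336*(-1/34977) = 10571/27074 + 29336/34977 = 1163984731/946967298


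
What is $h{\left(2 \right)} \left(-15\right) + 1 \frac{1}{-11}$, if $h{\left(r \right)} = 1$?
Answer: $- \frac{166}{11} \approx -15.091$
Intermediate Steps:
$h{\left(2 \right)} \left(-15\right) + 1 \frac{1}{-11} = 1 \left(-15\right) + 1 \frac{1}{-11} = -15 + 1 \left(- \frac{1}{11}\right) = -15 - \frac{1}{11} = - \frac{166}{11}$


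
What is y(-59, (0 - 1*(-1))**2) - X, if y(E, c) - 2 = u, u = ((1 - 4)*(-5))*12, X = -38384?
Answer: 38566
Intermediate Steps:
u = 180 (u = -3*(-5)*12 = 15*12 = 180)
y(E, c) = 182 (y(E, c) = 2 + 180 = 182)
y(-59, (0 - 1*(-1))**2) - X = 182 - 1*(-38384) = 182 + 38384 = 38566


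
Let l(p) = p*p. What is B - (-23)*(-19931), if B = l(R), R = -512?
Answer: -196269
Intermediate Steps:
l(p) = p²
B = 262144 (B = (-512)² = 262144)
B - (-23)*(-19931) = 262144 - (-23)*(-19931) = 262144 - 1*458413 = 262144 - 458413 = -196269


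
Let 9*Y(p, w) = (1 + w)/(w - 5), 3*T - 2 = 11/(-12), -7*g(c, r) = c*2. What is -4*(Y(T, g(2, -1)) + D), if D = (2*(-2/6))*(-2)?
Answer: -620/117 ≈ -5.2991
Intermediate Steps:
g(c, r) = -2*c/7 (g(c, r) = -c*2/7 = -2*c/7)
T = 13/36 (T = 2/3 + (11/(-12))/3 = 2/3 + (11*(-1/12))/3 = 2/3 + (1/3)*(-11/12) = 2/3 - 11/36 = 13/36 ≈ 0.36111)
Y(p, w) = (1 + w)/(9*(-5 + w)) (Y(p, w) = ((1 + w)/(w - 5))/9 = ((1 + w)/(-5 + w))/9 = (1 + w)/(9*(-5 + w)))
D = 4/3 (D = (2*(-2*1/6))*(-2) = (2*(-1/3))*(-2) = -2/3*(-2) = 4/3 ≈ 1.3333)
-4*(Y(T, g(2, -1)) + D) = -4*((1 - 2/7*2)/(9*(-5 - 2/7*2)) + 4/3) = -4*((1 - 4/7)/(9*(-5 - 4/7)) + 4/3) = -4*((1/9)*(3/7)/(-39/7) + 4/3) = -4*((1/9)*(-7/39)*(3/7) + 4/3) = -4*(-1/117 + 4/3) = -4*155/117 = -620/117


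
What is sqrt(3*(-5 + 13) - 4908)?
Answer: 2*I*sqrt(1221) ≈ 69.886*I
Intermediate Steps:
sqrt(3*(-5 + 13) - 4908) = sqrt(3*8 - 4908) = sqrt(24 - 4908) = sqrt(-4884) = 2*I*sqrt(1221)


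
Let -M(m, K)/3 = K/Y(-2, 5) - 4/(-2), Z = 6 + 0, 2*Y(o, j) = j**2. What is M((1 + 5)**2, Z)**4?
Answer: 1196883216/390625 ≈ 3064.0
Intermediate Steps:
Y(o, j) = j**2/2
Z = 6
M(m, K) = -6 - 6*K/25 (M(m, K) = -3*(K/(((1/2)*5**2)) - 4/(-2)) = -3*(K/(((1/2)*25)) - 4*(-1/2)) = -3*(K/(25/2) + 2) = -3*(K*(2/25) + 2) = -3*(2*K/25 + 2) = -3*(2 + 2*K/25) = -6 - 6*K/25)
M((1 + 5)**2, Z)**4 = (-6 - 6/25*6)**4 = (-6 - 36/25)**4 = (-186/25)**4 = 1196883216/390625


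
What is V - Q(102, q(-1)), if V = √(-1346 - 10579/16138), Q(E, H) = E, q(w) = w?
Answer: -102 + 3*I*√38968477014/16138 ≈ -102.0 + 36.697*I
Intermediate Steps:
V = 3*I*√38968477014/16138 (V = √(-1346 - 10579*1/16138) = √(-1346 - 10579/16138) = √(-21732327/16138) = 3*I*√38968477014/16138 ≈ 36.697*I)
V - Q(102, q(-1)) = 3*I*√38968477014/16138 - 1*102 = 3*I*√38968477014/16138 - 102 = -102 + 3*I*√38968477014/16138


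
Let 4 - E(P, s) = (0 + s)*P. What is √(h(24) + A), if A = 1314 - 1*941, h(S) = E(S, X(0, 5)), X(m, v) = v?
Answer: √257 ≈ 16.031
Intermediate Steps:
E(P, s) = 4 - P*s (E(P, s) = 4 - (0 + s)*P = 4 - s*P = 4 - P*s)
h(S) = 4 - 5*S (h(S) = 4 - 1*S*5 = 4 - 5*S)
A = 373 (A = 1314 - 941 = 373)
√(h(24) + A) = √((4 - 5*24) + 373) = √((4 - 120) + 373) = √(-116 + 373) = √257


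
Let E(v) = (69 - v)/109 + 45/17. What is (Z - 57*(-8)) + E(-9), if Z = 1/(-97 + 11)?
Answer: 73201261/159358 ≈ 459.35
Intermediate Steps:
Z = -1/86 (Z = 1/(-86) = -1/86 ≈ -0.011628)
E(v) = 6078/1853 - v/109 (E(v) = (69 - v)*(1/109) + 45*(1/17) = (69/109 - v/109) + 45/17 = 6078/1853 - v/109)
(Z - 57*(-8)) + E(-9) = (-1/86 - 57*(-8)) + (6078/1853 - 1/109*(-9)) = (-1/86 + 456) + (6078/1853 + 9/109) = 39215/86 + 6231/1853 = 73201261/159358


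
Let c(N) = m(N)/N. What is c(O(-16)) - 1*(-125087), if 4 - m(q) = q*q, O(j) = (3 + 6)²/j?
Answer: 162118289/1296 ≈ 1.2509e+5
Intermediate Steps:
O(j) = 81/j (O(j) = 9²/j = 81/j)
m(q) = 4 - q² (m(q) = 4 - q*q = 4 - q²)
c(N) = (4 - N²)/N
c(O(-16)) - 1*(-125087) = (-81/(-16) + 4/((81/(-16)))) - 1*(-125087) = (-81*(-1)/16 + 4/((81*(-1/16)))) + 125087 = (-1*(-81/16) + 4/(-81/16)) + 125087 = (81/16 + 4*(-16/81)) + 125087 = (81/16 - 64/81) + 125087 = 5537/1296 + 125087 = 162118289/1296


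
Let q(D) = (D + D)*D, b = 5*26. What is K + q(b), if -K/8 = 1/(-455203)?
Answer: 15385861408/455203 ≈ 33800.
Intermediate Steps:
b = 130
K = 8/455203 (K = -8/(-455203) = -8*(-1/455203) = 8/455203 ≈ 1.7575e-5)
q(D) = 2*D² (q(D) = (2*D)*D = 2*D²)
K + q(b) = 8/455203 + 2*130² = 8/455203 + 2*16900 = 8/455203 + 33800 = 15385861408/455203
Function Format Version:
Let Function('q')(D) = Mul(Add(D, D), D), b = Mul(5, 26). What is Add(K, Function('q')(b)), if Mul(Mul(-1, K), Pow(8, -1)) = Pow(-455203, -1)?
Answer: Rational(15385861408, 455203) ≈ 33800.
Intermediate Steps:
b = 130
K = Rational(8, 455203) (K = Mul(-8, Pow(-455203, -1)) = Mul(-8, Rational(-1, 455203)) = Rational(8, 455203) ≈ 1.7575e-5)
Function('q')(D) = Mul(2, Pow(D, 2)) (Function('q')(D) = Mul(Mul(2, D), D) = Mul(2, Pow(D, 2)))
Add(K, Function('q')(b)) = Add(Rational(8, 455203), Mul(2, Pow(130, 2))) = Add(Rational(8, 455203), Mul(2, 16900)) = Add(Rational(8, 455203), 33800) = Rational(15385861408, 455203)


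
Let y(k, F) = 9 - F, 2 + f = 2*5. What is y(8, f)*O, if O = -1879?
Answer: -1879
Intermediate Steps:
f = 8 (f = -2 + 2*5 = -2 + 10 = 8)
y(8, f)*O = (9 - 1*8)*(-1879) = (9 - 8)*(-1879) = 1*(-1879) = -1879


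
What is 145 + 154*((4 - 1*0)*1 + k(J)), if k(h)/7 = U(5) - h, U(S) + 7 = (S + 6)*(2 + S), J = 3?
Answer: 72987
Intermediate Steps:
U(S) = -7 + (2 + S)*(6 + S) (U(S) = -7 + (S + 6)*(2 + S) = -7 + (6 + S)*(2 + S) = -7 + (2 + S)*(6 + S))
k(h) = 490 - 7*h (k(h) = 7*((5 + 5² + 8*5) - h) = 7*((5 + 25 + 40) - h) = 7*(70 - h) = 490 - 7*h)
145 + 154*((4 - 1*0)*1 + k(J)) = 145 + 154*((4 - 1*0)*1 + (490 - 7*3)) = 145 + 154*((4 + 0)*1 + (490 - 21)) = 145 + 154*(4*1 + 469) = 145 + 154*(4 + 469) = 145 + 154*473 = 145 + 72842 = 72987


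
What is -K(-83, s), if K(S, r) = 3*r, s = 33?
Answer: -99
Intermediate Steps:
-K(-83, s) = -3*33 = -1*99 = -99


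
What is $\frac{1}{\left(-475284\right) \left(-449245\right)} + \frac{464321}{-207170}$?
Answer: $- \frac{9914133729525901}{4423472306335860} \approx -2.2413$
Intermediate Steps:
$\frac{1}{\left(-475284\right) \left(-449245\right)} + \frac{464321}{-207170} = \left(- \frac{1}{475284}\right) \left(- \frac{1}{449245}\right) + 464321 \left(- \frac{1}{207170}\right) = \frac{1}{213518960580} - \frac{464321}{207170} = - \frac{9914133729525901}{4423472306335860}$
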